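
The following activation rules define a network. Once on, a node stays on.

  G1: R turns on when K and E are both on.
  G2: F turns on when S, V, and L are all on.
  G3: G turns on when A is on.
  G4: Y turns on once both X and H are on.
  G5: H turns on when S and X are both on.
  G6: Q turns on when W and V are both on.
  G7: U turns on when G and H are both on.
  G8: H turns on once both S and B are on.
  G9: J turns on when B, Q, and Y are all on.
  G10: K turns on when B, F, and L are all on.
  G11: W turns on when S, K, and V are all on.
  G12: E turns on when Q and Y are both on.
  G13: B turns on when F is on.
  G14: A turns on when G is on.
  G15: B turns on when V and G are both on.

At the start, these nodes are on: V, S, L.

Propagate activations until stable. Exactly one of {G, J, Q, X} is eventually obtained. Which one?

Q

S, V, and L are on, so F turns on (G2).
G13: F on → B on.
B, F, and L are on, so K turns on (G10).
S, K, and V are on, so W turns on (G11).
W and V are on, so Q turns on (G6).
No rule produces X, and it is not given. J would need B, Q, and Y (G9), but Y never turns on. G would need A (G3), but A never turns on.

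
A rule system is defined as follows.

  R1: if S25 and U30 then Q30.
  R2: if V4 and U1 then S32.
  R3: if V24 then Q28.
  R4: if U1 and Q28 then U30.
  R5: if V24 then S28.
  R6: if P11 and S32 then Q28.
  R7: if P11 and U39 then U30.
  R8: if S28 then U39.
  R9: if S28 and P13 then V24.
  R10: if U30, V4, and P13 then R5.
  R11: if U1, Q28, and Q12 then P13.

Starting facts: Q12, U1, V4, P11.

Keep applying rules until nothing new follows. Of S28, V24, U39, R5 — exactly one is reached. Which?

R5

V4 and U1 hold, so S32 follows (R2).
P11 and S32 hold, so Q28 follows (R6).
U1 and Q28 hold, so U30 follows (R4).
U1, Q28, and Q12 hold, so P13 follows (R11).
U30, V4, and P13 hold, so R5 follows (R10).
U39 would need S28 (R8), but S28 is never established. S28 would need V24 (R5), but V24 is never established. V24 would need S28 and P13 (R9), but S28 is never established.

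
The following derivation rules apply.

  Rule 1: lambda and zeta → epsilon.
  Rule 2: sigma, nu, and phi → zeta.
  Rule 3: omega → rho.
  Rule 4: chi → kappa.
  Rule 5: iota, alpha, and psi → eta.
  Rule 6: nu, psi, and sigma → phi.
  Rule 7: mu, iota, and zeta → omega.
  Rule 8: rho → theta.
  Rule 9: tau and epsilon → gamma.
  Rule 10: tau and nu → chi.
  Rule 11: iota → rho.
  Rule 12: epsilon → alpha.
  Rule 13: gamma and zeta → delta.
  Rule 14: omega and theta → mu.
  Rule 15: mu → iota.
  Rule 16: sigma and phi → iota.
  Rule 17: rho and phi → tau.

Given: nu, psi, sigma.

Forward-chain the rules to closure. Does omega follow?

omega would need mu, iota, and zeta (Rule 7), but mu is never established.

No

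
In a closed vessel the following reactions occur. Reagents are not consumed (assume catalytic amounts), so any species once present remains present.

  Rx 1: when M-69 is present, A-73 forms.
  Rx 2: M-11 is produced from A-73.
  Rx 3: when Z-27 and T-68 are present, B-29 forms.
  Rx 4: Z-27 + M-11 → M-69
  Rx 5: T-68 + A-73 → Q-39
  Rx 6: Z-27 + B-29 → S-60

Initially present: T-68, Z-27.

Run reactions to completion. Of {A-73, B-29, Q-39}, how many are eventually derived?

Z-27 and T-68 present → B-29 forms (Rx 3).
A-73 would need M-69 (Rx 1), but M-69 never forms.
B-29: reached.
Q-39 would need T-68 and A-73 (Rx 5), but A-73 never forms.
Reached: B-29 — 1 of the 3.

1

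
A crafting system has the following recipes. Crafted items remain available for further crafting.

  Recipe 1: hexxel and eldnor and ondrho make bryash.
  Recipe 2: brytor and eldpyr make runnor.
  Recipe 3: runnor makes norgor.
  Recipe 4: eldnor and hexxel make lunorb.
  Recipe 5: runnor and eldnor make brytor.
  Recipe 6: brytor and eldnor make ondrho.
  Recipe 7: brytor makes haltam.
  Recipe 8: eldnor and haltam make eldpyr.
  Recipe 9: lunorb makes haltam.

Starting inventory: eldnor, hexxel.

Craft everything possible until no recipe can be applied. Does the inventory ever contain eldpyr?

eldnor and hexxel → lunorb (Recipe 4).
Using Recipe 9, lunorb makes haltam.
eldnor and haltam → eldpyr (Recipe 8).

Yes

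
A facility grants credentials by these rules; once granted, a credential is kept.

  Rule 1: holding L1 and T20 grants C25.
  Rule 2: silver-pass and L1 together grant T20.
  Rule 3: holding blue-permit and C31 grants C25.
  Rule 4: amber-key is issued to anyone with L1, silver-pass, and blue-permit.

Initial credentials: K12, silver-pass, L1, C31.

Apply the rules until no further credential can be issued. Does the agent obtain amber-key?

amber-key would need L1, silver-pass, and blue-permit (Rule 4), but blue-permit is never granted.

No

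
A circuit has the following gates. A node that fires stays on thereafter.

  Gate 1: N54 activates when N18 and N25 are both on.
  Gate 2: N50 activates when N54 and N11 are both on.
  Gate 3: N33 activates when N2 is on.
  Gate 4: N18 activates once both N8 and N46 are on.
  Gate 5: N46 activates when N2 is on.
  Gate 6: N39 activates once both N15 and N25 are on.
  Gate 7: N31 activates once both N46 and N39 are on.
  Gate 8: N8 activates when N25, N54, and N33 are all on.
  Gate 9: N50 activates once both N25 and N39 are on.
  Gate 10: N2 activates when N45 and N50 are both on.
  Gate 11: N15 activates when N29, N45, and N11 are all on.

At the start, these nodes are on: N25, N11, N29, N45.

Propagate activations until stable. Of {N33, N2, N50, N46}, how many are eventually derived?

4

N29, N45, and N11 are on, so N15 activates (Gate 11).
Gate 6: N15 and N25 on → N39 on.
N25 and N39 are on, so N50 activates (Gate 9).
N45 and N50 are on, so N2 activates (Gate 10).
Gate 3: N2 on → N33 on.
N2 is on, so N46 activates (Gate 5).
N33: reached.
N2: reached.
N50: reached.
N46: reached.
All 4 are reached.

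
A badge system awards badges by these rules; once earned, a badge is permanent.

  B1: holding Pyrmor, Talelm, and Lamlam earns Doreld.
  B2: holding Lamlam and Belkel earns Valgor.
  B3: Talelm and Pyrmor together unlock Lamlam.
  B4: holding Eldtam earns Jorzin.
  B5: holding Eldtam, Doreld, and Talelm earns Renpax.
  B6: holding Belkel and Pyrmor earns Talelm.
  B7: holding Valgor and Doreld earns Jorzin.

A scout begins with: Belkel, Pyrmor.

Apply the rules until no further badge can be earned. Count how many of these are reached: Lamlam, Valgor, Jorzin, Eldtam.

With Belkel and Pyrmor, Talelm is earned (B6).
With Talelm and Pyrmor, Lamlam is earned (B3).
With Lamlam and Belkel, Valgor is earned (B2).
With Pyrmor, Talelm, and Lamlam, Doreld is earned (B1).
With Valgor and Doreld, Jorzin is earned (B7).
Lamlam: reached.
Valgor: reached.
Jorzin: reached.
No rule produces Eldtam, and it is not given.
Reached: Lamlam, Valgor, and Jorzin — 3 of the 4.

3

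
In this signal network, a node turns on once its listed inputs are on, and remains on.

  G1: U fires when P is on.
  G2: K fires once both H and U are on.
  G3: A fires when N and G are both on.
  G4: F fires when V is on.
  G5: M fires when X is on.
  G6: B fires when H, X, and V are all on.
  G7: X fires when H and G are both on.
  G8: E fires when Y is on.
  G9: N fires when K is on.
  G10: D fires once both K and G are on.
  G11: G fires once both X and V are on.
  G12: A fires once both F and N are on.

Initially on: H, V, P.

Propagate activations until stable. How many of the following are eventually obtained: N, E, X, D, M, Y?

1

P is on, so U fires (G1).
G2: H and U on → K on.
G9: K on → N on.
N: reached.
E would need Y (G8), but Y never turns on.
X would need H and G (G7), but G never turns on.
D would need K and G (G10), but G never turns on.
M would need X (G5), but X never turns on.
No rule produces Y, and it is not given.
Reached: N — 1 of the 6.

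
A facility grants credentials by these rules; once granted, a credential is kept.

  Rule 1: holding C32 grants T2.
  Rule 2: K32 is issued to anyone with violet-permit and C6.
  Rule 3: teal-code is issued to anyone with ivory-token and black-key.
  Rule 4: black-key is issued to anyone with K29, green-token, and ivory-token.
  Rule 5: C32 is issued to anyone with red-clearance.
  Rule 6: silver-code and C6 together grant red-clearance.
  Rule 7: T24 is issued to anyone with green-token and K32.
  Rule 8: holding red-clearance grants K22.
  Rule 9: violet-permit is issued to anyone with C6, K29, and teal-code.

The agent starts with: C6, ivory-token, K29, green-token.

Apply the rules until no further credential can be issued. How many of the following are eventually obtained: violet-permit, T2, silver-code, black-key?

Holding K29, green-token, and ivory-token grants black-key (Rule 4).
Holding ivory-token and black-key grants teal-code (Rule 3).
Holding C6, K29, and teal-code grants violet-permit (Rule 9).
violet-permit: reached.
T2 would need C32 (Rule 1), but C32 is never granted.
No rule produces silver-code, and it is not given.
black-key: reached.
Reached: violet-permit and black-key — 2 of the 4.

2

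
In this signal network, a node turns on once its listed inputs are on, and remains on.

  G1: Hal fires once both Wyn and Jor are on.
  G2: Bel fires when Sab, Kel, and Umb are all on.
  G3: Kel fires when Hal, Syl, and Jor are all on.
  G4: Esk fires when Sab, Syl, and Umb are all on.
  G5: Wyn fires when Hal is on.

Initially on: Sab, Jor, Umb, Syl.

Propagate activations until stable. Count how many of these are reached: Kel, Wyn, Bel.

0

Kel would need Hal, Syl, and Jor (G3), but Hal never turns on.
Wyn would need Hal (G5), but Hal never turns on.
Bel would need Sab, Kel, and Umb (G2), but Kel never turns on.
None of the 3 are reached.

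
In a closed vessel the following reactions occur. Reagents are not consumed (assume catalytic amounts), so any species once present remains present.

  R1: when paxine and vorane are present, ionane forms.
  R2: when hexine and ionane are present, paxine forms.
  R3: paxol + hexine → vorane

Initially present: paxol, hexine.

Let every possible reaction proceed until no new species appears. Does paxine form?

No

paxine would need hexine and ionane (R2), but ionane never forms.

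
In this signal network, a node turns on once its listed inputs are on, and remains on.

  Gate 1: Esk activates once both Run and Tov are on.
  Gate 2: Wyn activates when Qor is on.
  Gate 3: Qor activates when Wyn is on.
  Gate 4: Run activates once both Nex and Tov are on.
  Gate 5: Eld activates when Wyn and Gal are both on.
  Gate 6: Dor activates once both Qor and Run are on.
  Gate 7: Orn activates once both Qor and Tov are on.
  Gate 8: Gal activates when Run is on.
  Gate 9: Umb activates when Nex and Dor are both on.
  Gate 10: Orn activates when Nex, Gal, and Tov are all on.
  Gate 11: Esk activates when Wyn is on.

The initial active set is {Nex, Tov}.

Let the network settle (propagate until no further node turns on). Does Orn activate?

Nex and Tov are on, so Run activates (Gate 4).
Run is on, so Gal activates (Gate 8).
Nex, Gal, and Tov are on, so Orn activates (Gate 10).

Yes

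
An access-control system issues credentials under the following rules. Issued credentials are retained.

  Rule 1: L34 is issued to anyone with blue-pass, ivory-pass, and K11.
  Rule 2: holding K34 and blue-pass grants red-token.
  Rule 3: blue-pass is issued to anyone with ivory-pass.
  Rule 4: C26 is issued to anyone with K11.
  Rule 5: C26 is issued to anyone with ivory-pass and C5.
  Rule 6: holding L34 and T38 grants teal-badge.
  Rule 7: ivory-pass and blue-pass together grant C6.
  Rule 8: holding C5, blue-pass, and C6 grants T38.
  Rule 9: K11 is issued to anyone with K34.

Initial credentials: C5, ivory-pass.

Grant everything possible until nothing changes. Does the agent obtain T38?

Holding ivory-pass grants blue-pass (Rule 3).
Holding ivory-pass and blue-pass grants C6 (Rule 7).
Holding C5, blue-pass, and C6 grants T38 (Rule 8).

Yes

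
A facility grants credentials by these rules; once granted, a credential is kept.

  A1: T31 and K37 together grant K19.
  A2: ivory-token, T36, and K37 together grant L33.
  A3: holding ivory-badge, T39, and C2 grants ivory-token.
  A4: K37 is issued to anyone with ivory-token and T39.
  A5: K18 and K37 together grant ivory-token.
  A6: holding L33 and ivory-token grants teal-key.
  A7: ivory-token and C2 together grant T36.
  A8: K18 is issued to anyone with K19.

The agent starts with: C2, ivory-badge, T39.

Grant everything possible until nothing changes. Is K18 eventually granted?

No

K18 would need K19 (A8), but K19 is never granted.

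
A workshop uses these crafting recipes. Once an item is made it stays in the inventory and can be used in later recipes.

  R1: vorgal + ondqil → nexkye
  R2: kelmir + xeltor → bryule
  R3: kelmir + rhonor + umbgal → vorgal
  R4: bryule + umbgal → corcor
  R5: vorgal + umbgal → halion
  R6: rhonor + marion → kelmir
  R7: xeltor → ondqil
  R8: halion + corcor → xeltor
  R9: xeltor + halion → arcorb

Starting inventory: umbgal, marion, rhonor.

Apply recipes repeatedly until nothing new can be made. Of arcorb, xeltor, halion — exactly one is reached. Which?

rhonor + marion → kelmir (R6).
Using R3, kelmir, rhonor, and umbgal make vorgal.
vorgal + umbgal → halion (R5).
arcorb would need xeltor and halion (R9), but xeltor is never obtained. xeltor would need halion and corcor (R8), but corcor is never obtained.

halion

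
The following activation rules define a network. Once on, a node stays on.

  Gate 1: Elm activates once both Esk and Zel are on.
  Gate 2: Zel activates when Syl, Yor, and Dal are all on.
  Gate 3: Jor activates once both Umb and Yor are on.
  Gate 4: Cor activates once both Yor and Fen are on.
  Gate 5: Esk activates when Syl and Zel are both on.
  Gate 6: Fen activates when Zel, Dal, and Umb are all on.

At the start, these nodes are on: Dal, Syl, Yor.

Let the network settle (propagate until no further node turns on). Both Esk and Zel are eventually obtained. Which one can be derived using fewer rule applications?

Zel: Gate 2: Syl, Yor, and Dal on → Zel on. [1 rule application]
Esk: Syl, Yor, and Dal are on, so Zel activates (Gate 2). Syl and Zel are on, so Esk activates (Gate 5). [2 rule applications]
Zel needs fewer.

Zel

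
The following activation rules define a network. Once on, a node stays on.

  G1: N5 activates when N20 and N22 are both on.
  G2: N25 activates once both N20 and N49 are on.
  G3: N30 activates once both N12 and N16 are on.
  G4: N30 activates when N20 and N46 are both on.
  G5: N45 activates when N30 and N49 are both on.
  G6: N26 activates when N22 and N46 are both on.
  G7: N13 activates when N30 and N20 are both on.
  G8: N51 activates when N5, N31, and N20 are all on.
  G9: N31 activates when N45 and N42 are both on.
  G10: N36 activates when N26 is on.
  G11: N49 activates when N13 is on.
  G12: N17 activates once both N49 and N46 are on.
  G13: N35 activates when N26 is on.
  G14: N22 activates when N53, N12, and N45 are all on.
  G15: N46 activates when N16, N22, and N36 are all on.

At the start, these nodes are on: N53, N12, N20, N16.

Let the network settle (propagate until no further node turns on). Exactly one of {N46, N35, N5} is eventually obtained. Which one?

N12 and N16 are on, so N30 activates (G3).
G7: N30 and N20 on → N13 on.
N13 is on, so N49 activates (G11).
G5: N30 and N49 on → N45 on.
N53, N12, and N45 are on, so N22 activates (G14).
N20 and N22 are on, so N5 activates (G1).
N35 would need N26 (G13), but N26 never turns on. N46 would need N16, N22, and N36 (G15), but N36 never turns on.

N5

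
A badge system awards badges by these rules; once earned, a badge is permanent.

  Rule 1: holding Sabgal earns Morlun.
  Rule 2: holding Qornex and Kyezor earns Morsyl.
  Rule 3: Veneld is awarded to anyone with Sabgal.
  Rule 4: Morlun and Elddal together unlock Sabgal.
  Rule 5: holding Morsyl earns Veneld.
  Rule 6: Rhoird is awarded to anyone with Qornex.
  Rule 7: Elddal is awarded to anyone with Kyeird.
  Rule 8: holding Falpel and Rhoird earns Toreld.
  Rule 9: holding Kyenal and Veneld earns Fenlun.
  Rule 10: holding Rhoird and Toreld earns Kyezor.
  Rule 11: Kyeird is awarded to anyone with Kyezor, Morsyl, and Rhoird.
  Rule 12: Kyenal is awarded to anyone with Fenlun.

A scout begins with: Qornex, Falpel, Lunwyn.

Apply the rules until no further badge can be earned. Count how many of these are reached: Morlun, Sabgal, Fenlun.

Morlun would need Sabgal (Rule 1), but Sabgal is never earned.
Sabgal would need Morlun and Elddal (Rule 4), but Morlun is never earned.
Fenlun would need Kyenal and Veneld (Rule 9), but Kyenal is never earned.
None of the 3 are reached.

0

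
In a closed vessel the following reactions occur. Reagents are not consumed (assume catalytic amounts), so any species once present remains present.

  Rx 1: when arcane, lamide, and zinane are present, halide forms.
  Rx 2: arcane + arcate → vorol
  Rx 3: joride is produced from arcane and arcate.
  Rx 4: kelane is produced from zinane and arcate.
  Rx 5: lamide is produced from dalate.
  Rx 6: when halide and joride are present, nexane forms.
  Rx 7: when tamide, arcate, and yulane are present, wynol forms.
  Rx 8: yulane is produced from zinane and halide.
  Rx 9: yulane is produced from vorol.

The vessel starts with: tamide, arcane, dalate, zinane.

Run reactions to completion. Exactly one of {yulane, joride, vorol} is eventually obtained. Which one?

yulane

dalate present → lamide forms (Rx 5).
arcane, lamide, and zinane present → halide forms (Rx 1).
zinane and halide present → yulane forms (Rx 8).
joride would need arcane and arcate (Rx 3), but arcate never forms. vorol would need arcane and arcate (Rx 2), but arcate never forms.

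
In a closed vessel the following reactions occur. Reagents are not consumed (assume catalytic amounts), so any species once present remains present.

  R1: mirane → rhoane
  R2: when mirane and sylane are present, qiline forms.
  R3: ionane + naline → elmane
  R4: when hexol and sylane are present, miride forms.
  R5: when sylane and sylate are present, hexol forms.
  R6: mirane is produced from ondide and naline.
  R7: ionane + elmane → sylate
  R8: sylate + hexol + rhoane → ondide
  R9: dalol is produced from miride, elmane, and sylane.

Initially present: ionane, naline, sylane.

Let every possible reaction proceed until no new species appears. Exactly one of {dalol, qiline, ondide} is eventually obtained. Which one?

ionane and naline present → elmane forms (R3).
ionane and elmane present → sylate forms (R7).
sylane and sylate present → hexol forms (R5).
hexol and sylane present → miride forms (R4).
miride, elmane, and sylane present → dalol forms (R9).
ondide would need sylate, hexol, and rhoane (R8), but rhoane never forms. qiline would need mirane and sylane (R2), but mirane never forms.

dalol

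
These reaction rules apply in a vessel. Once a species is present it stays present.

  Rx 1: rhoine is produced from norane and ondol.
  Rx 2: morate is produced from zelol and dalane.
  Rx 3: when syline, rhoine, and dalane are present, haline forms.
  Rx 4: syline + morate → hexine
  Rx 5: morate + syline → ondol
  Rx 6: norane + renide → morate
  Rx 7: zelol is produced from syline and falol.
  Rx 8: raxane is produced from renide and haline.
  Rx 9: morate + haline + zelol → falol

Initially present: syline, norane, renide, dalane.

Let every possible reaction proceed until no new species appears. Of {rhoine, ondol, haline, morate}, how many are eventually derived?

4

norane and renide present → morate forms (Rx 6).
morate and syline present → ondol forms (Rx 5).
norane and ondol present → rhoine forms (Rx 1).
syline, rhoine, and dalane present → haline forms (Rx 3).
rhoine: reached.
ondol: reached.
haline: reached.
morate: reached.
All 4 are reached.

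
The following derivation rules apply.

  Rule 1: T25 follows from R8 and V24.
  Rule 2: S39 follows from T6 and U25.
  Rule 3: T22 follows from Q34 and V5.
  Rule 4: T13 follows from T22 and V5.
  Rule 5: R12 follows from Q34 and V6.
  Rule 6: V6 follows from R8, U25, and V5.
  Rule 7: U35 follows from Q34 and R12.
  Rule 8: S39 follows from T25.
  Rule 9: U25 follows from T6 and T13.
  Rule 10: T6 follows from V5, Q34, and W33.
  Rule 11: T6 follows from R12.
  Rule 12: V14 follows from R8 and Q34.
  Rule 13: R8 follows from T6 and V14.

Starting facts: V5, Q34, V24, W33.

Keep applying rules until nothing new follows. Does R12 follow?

R12 would need Q34 and V6 (Rule 5), but V6 is never established.

No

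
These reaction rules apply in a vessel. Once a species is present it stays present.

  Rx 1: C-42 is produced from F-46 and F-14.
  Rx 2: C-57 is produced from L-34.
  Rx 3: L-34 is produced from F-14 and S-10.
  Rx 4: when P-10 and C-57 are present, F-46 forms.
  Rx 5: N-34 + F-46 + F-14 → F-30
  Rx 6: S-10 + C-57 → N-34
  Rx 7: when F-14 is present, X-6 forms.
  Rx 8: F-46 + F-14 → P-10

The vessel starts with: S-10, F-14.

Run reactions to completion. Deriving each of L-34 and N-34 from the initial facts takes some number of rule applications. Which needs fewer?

L-34

L-34: F-14 and S-10 present → L-34 forms (Rx 3). [1 rule application]
N-34: F-14 and S-10 present → L-34 forms (Rx 3). L-34 present → C-57 forms (Rx 2). S-10 and C-57 present → N-34 forms (Rx 6). [3 rule applications]
L-34 needs fewer.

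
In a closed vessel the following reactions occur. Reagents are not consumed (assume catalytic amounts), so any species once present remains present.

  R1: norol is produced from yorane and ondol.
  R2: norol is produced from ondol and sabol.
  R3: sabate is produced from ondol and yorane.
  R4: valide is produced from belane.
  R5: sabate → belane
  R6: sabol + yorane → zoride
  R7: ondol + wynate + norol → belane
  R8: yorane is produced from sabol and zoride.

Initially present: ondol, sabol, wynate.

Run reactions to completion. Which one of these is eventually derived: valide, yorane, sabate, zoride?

ondol and sabol present → norol forms (R2).
ondol, wynate, and norol present → belane forms (R7).
belane present → valide forms (R4).
yorane would need sabol and zoride (R8), but zoride never forms. sabate would need ondol and yorane (R3), but yorane never forms. zoride would need sabol and yorane (R6), but yorane never forms.

valide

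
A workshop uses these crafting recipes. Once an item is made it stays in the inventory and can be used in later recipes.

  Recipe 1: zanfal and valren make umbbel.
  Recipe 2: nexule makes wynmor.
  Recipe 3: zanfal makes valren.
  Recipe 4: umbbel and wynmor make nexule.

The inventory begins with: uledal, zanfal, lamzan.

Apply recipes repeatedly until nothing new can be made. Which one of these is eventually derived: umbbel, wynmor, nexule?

Using Recipe 3, zanfal makes valren.
zanfal and valren → umbbel (Recipe 1).
wynmor would need nexule (Recipe 2), but nexule is never obtained. nexule would need umbbel and wynmor (Recipe 4), but wynmor is never obtained.

umbbel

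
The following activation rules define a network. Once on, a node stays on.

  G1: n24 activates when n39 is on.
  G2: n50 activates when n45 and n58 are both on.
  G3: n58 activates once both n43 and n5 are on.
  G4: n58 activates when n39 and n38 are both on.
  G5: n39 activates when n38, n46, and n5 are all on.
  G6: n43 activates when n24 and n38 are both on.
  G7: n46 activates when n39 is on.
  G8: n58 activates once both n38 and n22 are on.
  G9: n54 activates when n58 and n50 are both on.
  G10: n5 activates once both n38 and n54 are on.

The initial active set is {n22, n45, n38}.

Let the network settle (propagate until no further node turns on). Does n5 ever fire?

Yes

n38 and n22 are on, so n58 activates (G8).
G2: n45 and n58 on → n50 on.
G9: n58 and n50 on → n54 on.
n38 and n54 are on, so n5 activates (G10).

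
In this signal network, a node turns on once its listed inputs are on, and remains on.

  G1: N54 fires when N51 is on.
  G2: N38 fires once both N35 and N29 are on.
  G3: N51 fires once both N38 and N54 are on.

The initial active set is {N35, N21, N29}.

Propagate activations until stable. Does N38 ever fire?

Yes

G2: N35 and N29 on → N38 on.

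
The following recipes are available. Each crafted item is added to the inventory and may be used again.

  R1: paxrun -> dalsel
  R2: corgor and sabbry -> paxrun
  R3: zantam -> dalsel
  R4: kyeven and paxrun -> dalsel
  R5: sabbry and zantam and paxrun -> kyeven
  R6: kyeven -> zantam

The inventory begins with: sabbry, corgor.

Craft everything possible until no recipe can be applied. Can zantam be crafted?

No

zantam would need kyeven (R6), but kyeven is never obtained.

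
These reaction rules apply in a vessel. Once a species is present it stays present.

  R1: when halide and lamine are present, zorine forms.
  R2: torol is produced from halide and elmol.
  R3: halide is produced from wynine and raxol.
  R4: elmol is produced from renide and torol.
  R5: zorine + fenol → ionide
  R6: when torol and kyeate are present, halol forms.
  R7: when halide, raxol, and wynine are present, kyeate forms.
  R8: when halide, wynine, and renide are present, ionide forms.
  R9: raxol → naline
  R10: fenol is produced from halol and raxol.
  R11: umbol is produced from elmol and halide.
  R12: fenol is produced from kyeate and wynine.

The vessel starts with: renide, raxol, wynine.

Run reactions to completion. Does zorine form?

zorine would need halide and lamine (R1), but lamine never forms.

No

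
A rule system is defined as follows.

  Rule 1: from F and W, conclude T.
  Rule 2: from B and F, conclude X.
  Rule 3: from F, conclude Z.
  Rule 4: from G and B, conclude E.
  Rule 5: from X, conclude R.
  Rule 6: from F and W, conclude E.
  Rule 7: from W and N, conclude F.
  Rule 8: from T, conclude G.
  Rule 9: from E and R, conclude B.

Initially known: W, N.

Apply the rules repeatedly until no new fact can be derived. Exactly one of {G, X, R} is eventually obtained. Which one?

G

W and N hold, so F follows (Rule 7).
F and W hold, so T follows (Rule 1).
T holds, so G follows (Rule 8).
R would need X (Rule 5), but X is never established. X would need B and F (Rule 2), but B is never established.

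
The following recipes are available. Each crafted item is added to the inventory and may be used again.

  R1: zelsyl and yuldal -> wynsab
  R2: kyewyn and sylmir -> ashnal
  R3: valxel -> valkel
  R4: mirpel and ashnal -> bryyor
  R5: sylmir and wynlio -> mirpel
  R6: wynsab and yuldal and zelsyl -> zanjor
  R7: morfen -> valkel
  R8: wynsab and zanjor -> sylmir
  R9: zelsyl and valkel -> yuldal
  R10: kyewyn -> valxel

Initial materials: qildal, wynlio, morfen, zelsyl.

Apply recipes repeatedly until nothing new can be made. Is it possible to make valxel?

No

valxel would need kyewyn (R10), but kyewyn is never obtained.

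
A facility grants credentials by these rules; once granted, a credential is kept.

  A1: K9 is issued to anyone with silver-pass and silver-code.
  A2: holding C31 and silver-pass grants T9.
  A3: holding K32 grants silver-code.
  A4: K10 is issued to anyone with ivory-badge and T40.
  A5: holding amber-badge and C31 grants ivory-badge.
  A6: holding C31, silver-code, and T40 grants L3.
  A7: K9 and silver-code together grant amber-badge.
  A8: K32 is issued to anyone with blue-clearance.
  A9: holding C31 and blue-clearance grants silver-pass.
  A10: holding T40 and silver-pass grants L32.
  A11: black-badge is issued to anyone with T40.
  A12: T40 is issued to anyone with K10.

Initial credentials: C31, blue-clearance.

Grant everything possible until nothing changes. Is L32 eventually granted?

L32 would need T40 and silver-pass (A10), but T40 is never granted.

No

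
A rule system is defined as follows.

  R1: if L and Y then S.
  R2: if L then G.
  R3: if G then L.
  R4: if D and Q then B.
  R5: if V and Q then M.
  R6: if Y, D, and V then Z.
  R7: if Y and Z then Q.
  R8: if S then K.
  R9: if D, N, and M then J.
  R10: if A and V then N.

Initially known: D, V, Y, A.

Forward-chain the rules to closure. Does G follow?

G would need L (R2), but L is never established.

No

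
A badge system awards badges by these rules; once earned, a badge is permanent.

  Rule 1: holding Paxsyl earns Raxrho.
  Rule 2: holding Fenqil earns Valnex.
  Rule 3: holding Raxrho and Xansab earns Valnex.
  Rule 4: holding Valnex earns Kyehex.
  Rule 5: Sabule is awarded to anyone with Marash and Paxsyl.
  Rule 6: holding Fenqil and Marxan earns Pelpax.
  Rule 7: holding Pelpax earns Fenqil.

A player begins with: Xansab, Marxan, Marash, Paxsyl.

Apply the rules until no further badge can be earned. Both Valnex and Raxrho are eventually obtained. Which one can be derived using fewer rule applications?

Raxrho

Raxrho: With Paxsyl, Raxrho is earned (Rule 1). [1 rule application]
Valnex: With Paxsyl, Raxrho is earned (Rule 1). With Raxrho and Xansab, Valnex is earned (Rule 3). [2 rule applications]
Raxrho needs fewer.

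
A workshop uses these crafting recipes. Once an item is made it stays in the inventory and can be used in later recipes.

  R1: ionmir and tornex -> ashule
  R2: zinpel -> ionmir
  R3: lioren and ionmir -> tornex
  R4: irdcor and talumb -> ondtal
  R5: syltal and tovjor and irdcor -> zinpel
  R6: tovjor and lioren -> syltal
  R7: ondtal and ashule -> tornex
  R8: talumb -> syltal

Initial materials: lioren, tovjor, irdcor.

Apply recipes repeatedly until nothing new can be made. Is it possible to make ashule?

Yes

tovjor and lioren -> syltal (R6).
Using R5, syltal, tovjor, and irdcor make zinpel.
zinpel -> ionmir (R2).
Using R3, lioren and ionmir make tornex.
ionmir and tornex -> ashule (R1).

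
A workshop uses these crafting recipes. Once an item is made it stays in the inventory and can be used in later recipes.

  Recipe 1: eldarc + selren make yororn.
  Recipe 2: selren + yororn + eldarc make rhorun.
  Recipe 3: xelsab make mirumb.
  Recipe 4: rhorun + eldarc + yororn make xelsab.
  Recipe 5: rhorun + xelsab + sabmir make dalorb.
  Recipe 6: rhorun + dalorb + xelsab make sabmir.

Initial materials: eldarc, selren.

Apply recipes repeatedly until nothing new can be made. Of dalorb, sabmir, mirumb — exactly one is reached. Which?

Using Recipe 1, eldarc and selren make yororn.
Using Recipe 2, selren, yororn, and eldarc make rhorun.
Using Recipe 4, rhorun, eldarc, and yororn make xelsab.
Using Recipe 3, xelsab makes mirumb.
dalorb would need rhorun, xelsab, and sabmir (Recipe 5), but sabmir is never obtained. sabmir would need rhorun, dalorb, and xelsab (Recipe 6), but dalorb is never obtained.

mirumb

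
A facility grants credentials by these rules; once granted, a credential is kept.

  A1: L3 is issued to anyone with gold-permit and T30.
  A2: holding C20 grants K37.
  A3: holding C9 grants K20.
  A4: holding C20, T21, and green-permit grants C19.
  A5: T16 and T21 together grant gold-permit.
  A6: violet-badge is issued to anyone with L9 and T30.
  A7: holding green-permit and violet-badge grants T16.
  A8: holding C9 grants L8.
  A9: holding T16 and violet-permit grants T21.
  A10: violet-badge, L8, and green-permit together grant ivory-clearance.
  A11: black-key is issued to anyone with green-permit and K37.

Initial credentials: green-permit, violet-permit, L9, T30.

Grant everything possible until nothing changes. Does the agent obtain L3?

Holding L9 and T30 grants violet-badge (A6).
Holding green-permit and violet-badge grants T16 (A7).
Holding T16 and violet-permit grants T21 (A9).
Holding T16 and T21 grants gold-permit (A5).
Holding gold-permit and T30 grants L3 (A1).

Yes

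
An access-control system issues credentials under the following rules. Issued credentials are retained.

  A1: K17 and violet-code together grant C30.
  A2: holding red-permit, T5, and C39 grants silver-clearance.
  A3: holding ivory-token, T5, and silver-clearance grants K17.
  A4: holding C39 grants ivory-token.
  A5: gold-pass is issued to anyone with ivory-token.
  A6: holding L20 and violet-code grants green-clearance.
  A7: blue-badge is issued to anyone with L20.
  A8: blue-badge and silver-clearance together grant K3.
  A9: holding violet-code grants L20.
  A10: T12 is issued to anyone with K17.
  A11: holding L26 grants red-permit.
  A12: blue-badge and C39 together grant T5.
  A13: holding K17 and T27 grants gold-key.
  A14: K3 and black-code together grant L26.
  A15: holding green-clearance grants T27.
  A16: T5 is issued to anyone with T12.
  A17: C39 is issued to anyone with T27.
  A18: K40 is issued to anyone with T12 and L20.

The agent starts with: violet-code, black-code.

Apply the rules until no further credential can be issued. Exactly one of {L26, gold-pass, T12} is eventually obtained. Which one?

gold-pass

Holding violet-code grants L20 (A9).
Holding L20 and violet-code grants green-clearance (A6).
Holding green-clearance grants T27 (A15).
Holding T27 grants C39 (A17).
Holding C39 grants ivory-token (A4).
Holding ivory-token grants gold-pass (A5).
T12 would need K17 (A10), but K17 is never granted. L26 would need K3 and black-code (A14), but K3 is never granted.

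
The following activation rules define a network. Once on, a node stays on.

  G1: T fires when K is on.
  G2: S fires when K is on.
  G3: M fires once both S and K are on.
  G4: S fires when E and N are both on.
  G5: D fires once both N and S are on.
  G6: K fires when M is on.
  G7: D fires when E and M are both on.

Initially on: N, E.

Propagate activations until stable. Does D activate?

E and N are on, so S fires (G4).
G5: N and S on → D on.

Yes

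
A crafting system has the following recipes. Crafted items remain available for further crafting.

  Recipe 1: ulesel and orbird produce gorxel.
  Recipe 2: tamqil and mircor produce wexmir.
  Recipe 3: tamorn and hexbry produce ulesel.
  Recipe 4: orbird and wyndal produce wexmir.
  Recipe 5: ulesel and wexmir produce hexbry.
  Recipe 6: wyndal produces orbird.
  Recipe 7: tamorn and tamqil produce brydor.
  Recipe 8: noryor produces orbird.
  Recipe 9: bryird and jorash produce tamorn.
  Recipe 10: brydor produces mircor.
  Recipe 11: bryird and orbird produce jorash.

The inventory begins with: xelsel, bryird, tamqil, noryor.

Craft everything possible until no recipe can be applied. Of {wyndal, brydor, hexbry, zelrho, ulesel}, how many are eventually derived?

1

noryor → orbird (Recipe 8).
bryird and orbird → jorash (Recipe 11).
Using Recipe 9, bryird and jorash make tamorn.
Using Recipe 7, tamorn and tamqil make brydor.
No rule produces wyndal, and it is not given.
brydor: reached.
hexbry would need ulesel and wexmir (Recipe 5), but ulesel is never obtained.
No rule produces zelrho, and it is not given.
ulesel would need tamorn and hexbry (Recipe 3), but hexbry is never obtained.
Reached: brydor — 1 of the 5.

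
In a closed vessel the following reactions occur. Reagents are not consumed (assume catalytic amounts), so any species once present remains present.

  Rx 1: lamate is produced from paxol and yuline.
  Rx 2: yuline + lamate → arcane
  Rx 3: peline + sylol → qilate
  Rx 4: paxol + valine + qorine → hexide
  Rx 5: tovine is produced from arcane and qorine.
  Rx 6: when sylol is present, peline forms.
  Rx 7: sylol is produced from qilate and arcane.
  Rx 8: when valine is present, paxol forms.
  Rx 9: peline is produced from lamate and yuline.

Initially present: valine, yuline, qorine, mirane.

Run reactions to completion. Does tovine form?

valine present → paxol forms (Rx 8).
paxol and yuline present → lamate forms (Rx 1).
yuline and lamate present → arcane forms (Rx 2).
arcane and qorine present → tovine forms (Rx 5).

Yes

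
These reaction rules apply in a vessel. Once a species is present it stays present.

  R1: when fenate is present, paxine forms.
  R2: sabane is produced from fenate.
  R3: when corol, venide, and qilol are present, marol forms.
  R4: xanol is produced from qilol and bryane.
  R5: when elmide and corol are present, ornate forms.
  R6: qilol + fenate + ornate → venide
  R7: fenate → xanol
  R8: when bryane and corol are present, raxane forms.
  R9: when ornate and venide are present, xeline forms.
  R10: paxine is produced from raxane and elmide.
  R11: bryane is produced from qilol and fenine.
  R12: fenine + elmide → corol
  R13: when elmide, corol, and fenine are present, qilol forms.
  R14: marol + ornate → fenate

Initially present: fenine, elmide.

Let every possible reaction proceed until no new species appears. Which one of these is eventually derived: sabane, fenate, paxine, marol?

paxine

fenine and elmide present → corol forms (R12).
elmide, corol, and fenine present → qilol forms (R13).
qilol and fenine present → bryane forms (R11).
bryane and corol present → raxane forms (R8).
raxane and elmide present → paxine forms (R10).
fenate would need marol and ornate (R14), but marol never forms. sabane would need fenate (R2), but fenate never forms. marol would need corol, venide, and qilol (R3), but venide never forms.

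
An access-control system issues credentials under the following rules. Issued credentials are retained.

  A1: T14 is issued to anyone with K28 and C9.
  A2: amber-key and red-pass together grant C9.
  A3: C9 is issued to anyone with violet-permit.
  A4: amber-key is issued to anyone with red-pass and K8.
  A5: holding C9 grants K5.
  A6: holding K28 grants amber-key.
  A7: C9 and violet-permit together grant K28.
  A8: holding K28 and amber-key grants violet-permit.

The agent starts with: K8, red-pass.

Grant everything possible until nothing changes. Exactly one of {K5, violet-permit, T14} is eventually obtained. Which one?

Holding red-pass and K8 grants amber-key (A4).
Holding amber-key and red-pass grants C9 (A2).
Holding C9 grants K5 (A5).
T14 would need K28 and C9 (A1), but K28 is never granted. violet-permit would need K28 and amber-key (A8), but K28 is never granted.

K5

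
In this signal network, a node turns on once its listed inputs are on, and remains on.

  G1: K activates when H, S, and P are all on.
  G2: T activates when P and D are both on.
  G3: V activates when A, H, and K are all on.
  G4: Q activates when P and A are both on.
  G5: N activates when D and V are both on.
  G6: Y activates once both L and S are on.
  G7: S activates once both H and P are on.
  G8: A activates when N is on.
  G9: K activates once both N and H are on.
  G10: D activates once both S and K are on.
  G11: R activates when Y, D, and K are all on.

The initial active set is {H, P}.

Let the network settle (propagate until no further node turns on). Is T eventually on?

H and P are on, so S activates (G7).
G1: H, S, and P on → K on.
S and K are on, so D activates (G10).
P and D are on, so T activates (G2).

Yes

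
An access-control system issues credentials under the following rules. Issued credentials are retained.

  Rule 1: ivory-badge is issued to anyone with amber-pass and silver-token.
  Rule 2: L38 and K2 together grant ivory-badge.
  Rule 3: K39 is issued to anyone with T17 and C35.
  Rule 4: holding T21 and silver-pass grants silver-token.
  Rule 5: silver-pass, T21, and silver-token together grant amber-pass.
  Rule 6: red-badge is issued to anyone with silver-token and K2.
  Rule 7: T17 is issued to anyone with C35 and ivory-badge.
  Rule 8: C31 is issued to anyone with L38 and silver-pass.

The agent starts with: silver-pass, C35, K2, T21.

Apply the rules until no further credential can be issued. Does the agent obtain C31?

C31 would need L38 and silver-pass (Rule 8), but L38 is never granted.

No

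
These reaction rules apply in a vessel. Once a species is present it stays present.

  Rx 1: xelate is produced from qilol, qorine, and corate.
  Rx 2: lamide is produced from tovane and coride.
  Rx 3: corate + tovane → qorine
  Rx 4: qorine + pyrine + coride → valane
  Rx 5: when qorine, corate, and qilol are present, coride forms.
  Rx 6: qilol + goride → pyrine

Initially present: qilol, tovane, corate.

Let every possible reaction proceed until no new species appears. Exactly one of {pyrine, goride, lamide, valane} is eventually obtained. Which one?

lamide

corate and tovane present → qorine forms (Rx 3).
qorine, corate, and qilol present → coride forms (Rx 5).
tovane and coride present → lamide forms (Rx 2).
valane would need qorine, pyrine, and coride (Rx 4), but pyrine never forms. No rule produces goride, and it is not given. pyrine would need qilol and goride (Rx 6), but goride never forms.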